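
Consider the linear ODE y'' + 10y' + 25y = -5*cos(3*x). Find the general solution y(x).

Characteristic equation r² + 10r + 25 = 0 has discriminant (10)² - 4·(25) = 0, so r = -5 is a repeated root.
Hence y_h = (C1 + C2*x)*exp(-5*x).
Try y_p = A*cos(3*x) + B*sin(3*x). Substituting and equating the coefficients of cos(3x) and sin(3x) gives A = -20/289, B = -75/578, so y_p = -75*sin(3*x)/578 - 20*cos(3*x)/289.

y = -75*sin(3*x)/578 - 20*cos(3*x)/289 + C1*exp(-5*x) + C2*x*exp(-5*x)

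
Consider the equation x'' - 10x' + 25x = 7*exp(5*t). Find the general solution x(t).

Characteristic equation r² - 10r + 25 = 0 has discriminant (-10)² - 4·(25) = 0, so r = 5 is a repeated root.
Hence x_h = (C1 + C2*t)*exp(5*t).
Since exp(5*t) solves the homogeneous equation (r = 5 is a root of multiplicity 2), multiply the trial by t^2. Try x_p = A*t^2*exp(5*t). Substituting into the equation and dividing by exp(5*t) gives A = 7/2, so x_p = 7*t^2*exp(5*t)/2.

x = C1*exp(5*t) + 7*t**2*exp(5*t)/2 + C2*t*exp(5*t)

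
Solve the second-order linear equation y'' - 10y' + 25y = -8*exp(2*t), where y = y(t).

Characteristic equation r² - 10r + 25 = 0 has discriminant (-10)² - 4·(25) = 0, so r = 5 is a repeated root.
Hence y_h = (C1 + C2*t)*exp(5*t).
Try y_p = A*exp(2*t). Substituting into the equation and dividing by exp(2*t) gives A = -8/9, so y_p = -8*exp(2*t)/9.

y = -8*exp(2*t)/9 + C1*exp(5*t) + C2*t*exp(5*t)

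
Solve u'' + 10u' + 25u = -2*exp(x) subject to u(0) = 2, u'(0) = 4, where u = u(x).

u = -exp(x)/18 + 37*exp(-5*x)/18 + 43*x*exp(-5*x)/3

Characteristic equation r² + 10r + 25 = 0 has discriminant (10)² - 4·(25) = 0, so r = -5 is a repeated root.
Hence u_h = (C1 + C2*x)*exp(-5*x).
Try u_p = A*exp(x). Substituting into the equation and dividing by exp(x) gives A = -1/18, so u_p = -exp(x)/18.
General solution: u = -exp(x)/18 + C1*exp(-5*x) + C2*x*exp(-5*x).
Apply the initial conditions: u(0) = -1/18 + C1 = 2 and u'(0) = -1/18 + C2 - 5*C1 = 4. Solving gives C1 = 37/18, C2 = 43/3.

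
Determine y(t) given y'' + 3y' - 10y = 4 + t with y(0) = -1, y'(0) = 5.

Characteristic equation r² + 3r - 10 = 0 factors as (r - 2)(r + 5) = 0, so r = 2, -5.
Hence y_h = C1*exp(2*t) + C2*exp(-5*t).
For the particular solution try y_p = A0 + A1*t. Substituting and matching coefficients of each power of t gives A0 = -43/100, A1 = -1/10, so y_p = -43/100 - t/10.
General solution: y = -43/100 - t/10 + C1*exp(2*t) + C2*exp(-5*t).
Apply the initial conditions: y(0) = -43/100 + C1 + C2 = -1 and y'(0) = -1/10 - 5*C2 + 2*C1 = 5. Solving gives C1 = 9/28, C2 = -156/175.

y = -43/100 - 156*exp(-5*t)/175 - t/10 + 9*exp(2*t)/28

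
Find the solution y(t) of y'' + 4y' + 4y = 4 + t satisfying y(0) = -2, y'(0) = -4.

Characteristic equation r² + 4r + 4 = 0 has discriminant (4)² - 4·(4) = 0, so r = -2 is a repeated root.
Hence y_h = (C1 + C2*t)*exp(-2*t).
For the particular solution try y_p = A0 + A1*t. Substituting and matching coefficients of each power of t gives A0 = 3/4, A1 = 1/4, so y_p = 3/4 + t/4.
General solution: y = 3/4 + t/4 + C1*exp(-2*t) + C2*t*exp(-2*t).
Apply the initial conditions: y(0) = 3/4 + C1 = -2 and y'(0) = 1/4 + C2 - 2*C1 = -4. Solving gives C1 = -11/4, C2 = -39/4.

y = 3/4 - 11*exp(-2*t)/4 + t/4 - 39*t*exp(-2*t)/4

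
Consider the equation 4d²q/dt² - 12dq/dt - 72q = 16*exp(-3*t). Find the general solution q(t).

Divide through by 4: q'' - 3q' - 18q = 4*exp(-3*t).
Characteristic equation r² - 3r - 18 = 0 factors as (r + 3)(r - 6) = 0, so r = -3, 6.
Hence q_h = C1*exp(-3*t) + C2*exp(6*t).
Since exp(-3*t) solves the homogeneous equation (r = -3 is a root of multiplicity 1), multiply the trial by t. Try q_p = A*t*exp(-3*t). Substituting into the equation and dividing by exp(-3*t) gives A = -4/9, so q_p = -4*t*exp(-3*t)/9.

q = C1*exp(-3*t) + C2*exp(6*t) - 4*t*exp(-3*t)/9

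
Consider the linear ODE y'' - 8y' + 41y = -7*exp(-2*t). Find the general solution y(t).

Characteristic equation r² - 8r + 41 = 0 has discriminant (-8)² - 4·(41) = -100 < 0, so r = 4 ± 5i.
Hence y_h = C1*cos(5*t)*exp(4*t) + C2*exp(4*t)*sin(5*t).
Try y_p = A*exp(-2*t). Substituting into the equation and dividing by exp(-2*t) gives A = -7/61, so y_p = -7*exp(-2*t)/61.

y = -7*exp(-2*t)/61 + C1*cos(5*t)*exp(4*t) + C2*exp(4*t)*sin(5*t)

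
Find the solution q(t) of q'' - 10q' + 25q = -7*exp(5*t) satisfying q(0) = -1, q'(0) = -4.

Characteristic equation r² - 10r + 25 = 0 has discriminant (-10)² - 4·(25) = 0, so r = 5 is a repeated root.
Hence q_h = (C1 + C2*t)*exp(5*t).
Since exp(5*t) solves the homogeneous equation (r = 5 is a root of multiplicity 2), multiply the trial by t^2. Try q_p = A*t^2*exp(5*t). Substituting into the equation and dividing by exp(5*t) gives A = -7/2, so q_p = -7*t^2*exp(5*t)/2.
General solution: q = C1*exp(5*t) - 7*t^2*exp(5*t)/2 + C2*t*exp(5*t).
Apply the initial conditions: q(0) = C1 = -1 and q'(0) = C2 + 5*C1 = -4. Solving gives C1 = -1, C2 = 1.

q = -exp(5*t) + t*exp(5*t) - 7*t**2*exp(5*t)/2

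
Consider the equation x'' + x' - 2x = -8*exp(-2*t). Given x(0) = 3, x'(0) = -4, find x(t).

Characteristic equation r² + r - 2 = 0 factors as (r + 2)(r - 1) = 0, so r = -2, 1.
Hence x_h = C1*exp(-2*t) + C2*exp(t).
Since exp(-2*t) solves the homogeneous equation (r = -2 is a root of multiplicity 1), multiply the trial by t. Try x_p = A*t*exp(-2*t). Substituting into the equation and dividing by exp(-2*t) gives A = 8/3, so x_p = 8*t*exp(-2*t)/3.
General solution: x = C1*exp(-2*t) + C2*exp(t) + 8*t*exp(-2*t)/3.
Apply the initial conditions: x(0) = C1 + C2 = 3 and x'(0) = 8/3 + C2 - 2*C1 = -4. Solving gives C1 = 29/9, C2 = -2/9.

x = -2*exp(t)/9 + 29*exp(-2*t)/9 + 8*t*exp(-2*t)/3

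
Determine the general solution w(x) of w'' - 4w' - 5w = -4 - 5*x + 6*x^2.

Characteristic equation r² - 4r - 5 = 0 factors as (r - 5)(r + 1) = 0, so r = 5, -1.
Hence w_h = C1*exp(5*x) + C2*exp(-x).
For the particular solution try w_p = A0 + A1*x + A2*x^2. Substituting and matching coefficients of each power of x gives A0 = -252/125, A1 = 73/25, A2 = -6/5, so w_p = -252/125 - 6*x^2/5 + 73*x/25.

w = -252/125 - 6*x**2/5 + 73*x/25 + C1*exp(5*x) + C2*exp(-x)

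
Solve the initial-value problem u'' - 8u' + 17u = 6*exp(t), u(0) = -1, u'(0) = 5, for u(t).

u = 3*exp(t)/5 - 8*cos(t)*exp(4*t)/5 + 54*exp(4*t)*sin(t)/5

Characteristic equation r² - 8r + 17 = 0 has discriminant (-8)² - 4·(17) = -4 < 0, so r = 4 ± i.
Hence u_h = C1*cos(t)*exp(4*t) + C2*exp(4*t)*sin(t).
Try u_p = A*exp(t). Substituting into the equation and dividing by exp(t) gives A = 3/5, so u_p = 3*exp(t)/5.
General solution: u = 3*exp(t)/5 + C1*cos(t)*exp(4*t) + C2*exp(4*t)*sin(t).
Apply the initial conditions: u(0) = 3/5 + C1 = -1 and u'(0) = 3/5 + C2 + 4*C1 = 5. Solving gives C1 = -8/5, C2 = 54/5.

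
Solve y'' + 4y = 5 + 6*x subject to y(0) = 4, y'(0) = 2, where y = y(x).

Characteristic equation r² + 4 = 0 has discriminant (0)² - 4·(4) = -16 < 0, so r = ± 2i.
Hence y_h = C1*cos(2*x) + C2*sin(2*x).
For the particular solution try y_p = A0 + A1*x. Substituting and matching coefficients of each power of x gives A0 = 5/4, A1 = 3/2, so y_p = 5/4 + 3*x/2.
General solution: y = 5/4 + 3*x/2 + C1*cos(2*x) + C2*sin(2*x).
Apply the initial conditions: y(0) = 5/4 + C1 = 4 and y'(0) = 3/2 + 2*C2 = 2. Solving gives C1 = 11/4, C2 = 1/4.

y = 5/4 + sin(2*x)/4 + 3*x/2 + 11*cos(2*x)/4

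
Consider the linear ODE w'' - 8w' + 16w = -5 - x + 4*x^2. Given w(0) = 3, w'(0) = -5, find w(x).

Characteristic equation r² - 8r + 16 = 0 has discriminant (-8)² - 4·(16) = 0, so r = 4 is a repeated root.
Hence w_h = (C1 + C2*x)*exp(4*x).
For the particular solution try w_p = A0 + A1*x + A2*x^2. Substituting and matching coefficients of each power of x gives A0 = -1/4, A1 = 3/16, A2 = 1/4, so w_p = -1/4 + x^2/4 + 3*x/16.
General solution: w = -1/4 + x^2/4 + 3*x/16 + C1*exp(4*x) + C2*x*exp(4*x).
Apply the initial conditions: w(0) = -1/4 + C1 = 3 and w'(0) = 3/16 + C2 + 4*C1 = -5. Solving gives C1 = 13/4, C2 = -291/16.

w = -1/4 + x**2/4 + 3*x/16 + 13*exp(4*x)/4 - 291*x*exp(4*x)/16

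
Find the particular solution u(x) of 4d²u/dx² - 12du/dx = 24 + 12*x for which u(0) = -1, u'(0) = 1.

u = -19/9 - 7*x/3 - x**2/2 + 10*exp(3*x)/9

Divide through by 4: u'' - 3u' = 6 + 3*x.
Characteristic equation r² - 3r = 0 factors as (r - 3)r = 0, so r = 3, 0.
Hence u_h = C1*exp(3*x) + C2.
Since 0 is a characteristic root (multiplicity 1), multiply the polynomial trial by x: try u_p = x*(A0 + A1*x). Substituting and matching coefficients of each power of x gives A0 = -7/3, A1 = -1/2, so u_p = -7*x/3 - x^2/2.
General solution: u = C2 - 7*x/3 - x^2/2 + C1*exp(3*x).
Apply the initial conditions: u(0) = C1 + C2 = -1 and u'(0) = -7/3 + 3*C1 = 1. Solving gives C1 = 10/9, C2 = -19/9.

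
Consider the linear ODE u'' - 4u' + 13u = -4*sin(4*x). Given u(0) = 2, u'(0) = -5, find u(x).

Characteristic equation r² - 4r + 13 = 0 has discriminant (-4)² - 4·(13) = -36 < 0, so r = 2 ± 3i.
Hence u_h = C1*cos(3*x)*exp(2*x) + C2*exp(2*x)*sin(3*x).
Try u_p = A*cos(4*x) + B*sin(4*x). Substituting and equating the coefficients of cos(4x) and sin(4x) gives A = -64/265, B = 12/265, so u_p = -64*cos(4*x)/265 + 12*sin(4*x)/265.
General solution: u = -64*cos(4*x)/265 + 12*sin(4*x)/265 + C1*cos(3*x)*exp(2*x) + C2*exp(2*x)*sin(3*x).
Apply the initial conditions: u(0) = -64/265 + C1 = 2 and u'(0) = 48/265 + 2*C1 + 3*C2 = -5. Solving gives C1 = 594/265, C2 = -2561/795.

u = -64*cos(4*x)/265 + 12*sin(4*x)/265 - 2561*exp(2*x)*sin(3*x)/795 + 594*cos(3*x)*exp(2*x)/265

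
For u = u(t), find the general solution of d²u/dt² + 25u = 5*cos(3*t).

u = 5*cos(3*t)/16 + C1*cos(5*t) + C2*sin(5*t)

Characteristic equation r² + 25 = 0 has discriminant (0)² - 4·(25) = -100 < 0, so r = ± 5i.
Hence u_h = C1*cos(5*t) + C2*sin(5*t).
Try u_p = A*cos(3*t) + B*sin(3*t). Substituting and equating the coefficients of cos(3t) and sin(3t) gives A = 5/16, B = 0, so u_p = 5*cos(3*t)/16.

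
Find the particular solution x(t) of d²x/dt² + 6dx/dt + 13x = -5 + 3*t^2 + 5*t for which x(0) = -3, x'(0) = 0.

Characteristic equation r² + 6r + 13 = 0 has discriminant (6)² - 4·(13) = -16 < 0, so r = -3 ± 2i.
Hence x_h = C1*cos(2*t)*exp(-3*t) + C2*exp(-3*t)*sin(2*t).
For the particular solution try x_p = A0 + A1*t + A2*t^2. Substituting and matching coefficients of each power of t gives A0 = -1097/2197, A1 = 29/169, A2 = 3/13, so x_p = -1097/2197 + 3*t^2/13 + 29*t/169.
General solution: x = -1097/2197 + 3*t^2/13 + 29*t/169 + C1*cos(2*t)*exp(-3*t) + C2*exp(-3*t)*sin(2*t).
Apply the initial conditions: x(0) = -1097/2197 + C1 = -3 and x'(0) = 29/169 - 3*C1 + 2*C2 = 0. Solving gives C1 = -5494/2197, C2 = -16859/4394.

x = -1097/2197 + 3*t**2/13 + 29*t/169 - 16859*exp(-3*t)*sin(2*t)/4394 - 5494*cos(2*t)*exp(-3*t)/2197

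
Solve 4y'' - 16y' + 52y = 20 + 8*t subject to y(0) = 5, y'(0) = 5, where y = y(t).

Divide through by 4: y'' - 4y' + 13y = 5 + 2*t.
Characteristic equation r² - 4r + 13 = 0 has discriminant (-4)² - 4·(13) = -36 < 0, so r = 2 ± 3i.
Hence y_h = C1*cos(3*t)*exp(2*t) + C2*exp(2*t)*sin(3*t).
For the particular solution try y_p = A0 + A1*t. Substituting and matching coefficients of each power of t gives A0 = 73/169, A1 = 2/13, so y_p = 73/169 + 2*t/13.
General solution: y = 73/169 + 2*t/13 + C1*cos(3*t)*exp(2*t) + C2*exp(2*t)*sin(3*t).
Apply the initial conditions: y(0) = 73/169 + C1 = 5 and y'(0) = 2/13 + 2*C1 + 3*C2 = 5. Solving gives C1 = 772/169, C2 = -725/507.

y = 73/169 + 2*t/13 - 725*exp(2*t)*sin(3*t)/507 + 772*cos(3*t)*exp(2*t)/169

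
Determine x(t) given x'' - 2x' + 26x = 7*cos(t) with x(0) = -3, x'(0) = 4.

Characteristic equation r² - 2r + 26 = 0 has discriminant (-2)² - 4·(26) = -100 < 0, so r = 1 ± 5i.
Hence x_h = C1*cos(5*t)*exp(t) + C2*exp(t)*sin(5*t).
Try x_p = A*cos(t) + B*sin(t). Substituting and equating the coefficients of cos(t) and sin(t) gives A = 175/629, B = -14/629, so x_p = -14*sin(t)/629 + 175*cos(t)/629.
General solution: x = -14*sin(t)/629 + 175*cos(t)/629 + C1*cos(5*t)*exp(t) + C2*exp(t)*sin(5*t).
Apply the initial conditions: x(0) = 175/629 + C1 = -3 and x'(0) = -14/629 + C1 + 5*C2 = 4. Solving gives C1 = -2062/629, C2 = 4592/3145.

x = -14*sin(t)/629 + 175*cos(t)/629 - 2062*cos(5*t)*exp(t)/629 + 4592*exp(t)*sin(5*t)/3145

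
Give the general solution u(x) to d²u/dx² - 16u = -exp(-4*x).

u = C1*exp(4*x) + C2*exp(-4*x) + x*exp(-4*x)/8

Characteristic equation r² - 16 = 0 factors as (r - 4)(r + 4) = 0, so r = 4, -4.
Hence u_h = C1*exp(4*x) + C2*exp(-4*x).
Since exp(-4*x) solves the homogeneous equation (r = -4 is a root of multiplicity 1), multiply the trial by x. Try u_p = A*x*exp(-4*x). Substituting into the equation and dividing by exp(-4*x) gives A = 1/8, so u_p = x*exp(-4*x)/8.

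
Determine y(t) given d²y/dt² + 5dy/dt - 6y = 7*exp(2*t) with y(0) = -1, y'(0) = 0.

Characteristic equation r² + 5r - 6 = 0 factors as (r - 1)(r + 6) = 0, so r = 1, -6.
Hence y_h = C1*exp(t) + C2*exp(-6*t).
Try y_p = A*exp(2*t). Substituting into the equation and dividing by exp(2*t) gives A = 7/8, so y_p = 7*exp(2*t)/8.
General solution: y = 7*exp(2*t)/8 + C1*exp(t) + C2*exp(-6*t).
Apply the initial conditions: y(0) = 7/8 + C1 + C2 = -1 and y'(0) = 7/4 + C1 - 6*C2 = 0. Solving gives C1 = -13/7, C2 = -1/56.

y = -13*exp(t)/7 - exp(-6*t)/56 + 7*exp(2*t)/8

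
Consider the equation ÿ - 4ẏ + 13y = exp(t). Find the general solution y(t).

y = exp(t)/10 + C1*cos(3*t)*exp(2*t) + C2*exp(2*t)*sin(3*t)

Characteristic equation r² - 4r + 13 = 0 has discriminant (-4)² - 4·(13) = -36 < 0, so r = 2 ± 3i.
Hence y_h = C1*cos(3*t)*exp(2*t) + C2*exp(2*t)*sin(3*t).
Try y_p = A*exp(t). Substituting into the equation and dividing by exp(t) gives A = 1/10, so y_p = exp(t)/10.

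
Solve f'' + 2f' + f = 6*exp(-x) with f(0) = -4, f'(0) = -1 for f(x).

f = -4*exp(-x) - 5*x*exp(-x) + 3*x**2*exp(-x)

Characteristic equation r² + 2r + 1 = 0 has discriminant (2)² - 4·(1) = 0, so r = -1 is a repeated root.
Hence f_h = (C1 + C2*x)*exp(-x).
Since exp(-x) solves the homogeneous equation (r = -1 is a root of multiplicity 2), multiply the trial by x^2. Try f_p = A*x^2*exp(-x). Substituting into the equation and dividing by exp(-x) gives A = 3, so f_p = 3*x^2*exp(-x).
General solution: f = C1*exp(-x) + 3*x^2*exp(-x) + C2*x*exp(-x).
Apply the initial conditions: f(0) = C1 = -4 and f'(0) = C2 - C1 = -1. Solving gives C1 = -4, C2 = -5.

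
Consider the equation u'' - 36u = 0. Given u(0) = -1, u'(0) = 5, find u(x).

u = -11*exp(-6*x)/12 - exp(6*x)/12

Characteristic equation r² - 36 = 0 factors as (r + 6)(r - 6) = 0, so r = -6, 6.
Hence u_h = C1*exp(-6*x) + C2*exp(6*x).
Apply the initial conditions: u(0) = C1 + C2 = -1 and u'(0) = -6*C1 + 6*C2 = 5. Solving gives C1 = -11/12, C2 = -1/12.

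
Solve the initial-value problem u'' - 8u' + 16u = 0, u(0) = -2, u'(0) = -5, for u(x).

Characteristic equation r² - 8r + 16 = 0 has discriminant (-8)² - 4·(16) = 0, so r = 4 is a repeated root.
Hence u_h = (C1 + C2*x)*exp(4*x).
Apply the initial conditions: u(0) = C1 = -2 and u'(0) = C2 + 4*C1 = -5. Solving gives C1 = -2, C2 = 3.

u = -2*exp(4*x) + 3*x*exp(4*x)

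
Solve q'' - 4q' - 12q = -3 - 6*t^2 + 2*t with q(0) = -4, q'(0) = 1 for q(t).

Characteristic equation r² - 4r - 12 = 0 factors as (r - 6)(r + 2) = 0, so r = 6, -2.
Hence q_h = C1*exp(6*t) + C2*exp(-2*t).
For the particular solution try q_p = A0 + A1*t + A2*t^2. Substituting and matching coefficients of each power of t gives A0 = 1/2, A1 = -1/2, A2 = 1/2, so q_p = 1/2 + t^2/2 - t/2.
General solution: q = 1/2 + t^2/2 - t/2 + C1*exp(6*t) + C2*exp(-2*t).
Apply the initial conditions: q(0) = 1/2 + C1 + C2 = -4 and q'(0) = -1/2 - 2*C2 + 6*C1 = 1. Solving gives C1 = -15/16, C2 = -57/16.

q = 1/2 + t**2/2 - 57*exp(-2*t)/16 - 15*exp(6*t)/16 - t/2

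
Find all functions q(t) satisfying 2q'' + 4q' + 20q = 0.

q = C1*cos(3*t)*exp(-t) + C2*exp(-t)*sin(3*t)

Divide through by 2: q'' + 2q' + 10q = 0.
Characteristic equation r² + 2r + 10 = 0 has discriminant (2)² - 4·(10) = -36 < 0, so r = -1 ± 3i.
Hence q_h = C1*cos(3*t)*exp(-t) + C2*exp(-t)*sin(3*t).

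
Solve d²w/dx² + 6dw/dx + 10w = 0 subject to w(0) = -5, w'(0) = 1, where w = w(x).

w = -14*exp(-3*x)*sin(x) - 5*cos(x)*exp(-3*x)

Characteristic equation r² + 6r + 10 = 0 has discriminant (6)² - 4·(10) = -4 < 0, so r = -3 ± i.
Hence w_h = C1*cos(x)*exp(-3*x) + C2*exp(-3*x)*sin(x).
Apply the initial conditions: w(0) = C1 = -5 and w'(0) = C2 - 3*C1 = 1. Solving gives C1 = -5, C2 = -14.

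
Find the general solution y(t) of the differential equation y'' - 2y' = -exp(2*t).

y = C2 + C1*exp(2*t) - t*exp(2*t)/2

Characteristic equation r² - 2r = 0 factors as (r - 2)r = 0, so r = 2, 0.
Hence y_h = C1*exp(2*t) + C2.
Since exp(2*t) solves the homogeneous equation (r = 2 is a root of multiplicity 1), multiply the trial by t. Try y_p = A*t*exp(2*t). Substituting into the equation and dividing by exp(2*t) gives A = -1/2, so y_p = -t*exp(2*t)/2.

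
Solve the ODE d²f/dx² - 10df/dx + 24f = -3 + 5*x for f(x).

Characteristic equation r² - 10r + 24 = 0 factors as (r - 6)(r - 4) = 0, so r = 6, 4.
Hence f_h = C1*exp(6*x) + C2*exp(4*x).
For the particular solution try f_p = A0 + A1*x. Substituting and matching coefficients of each power of x gives A0 = -11/288, A1 = 5/24, so f_p = -11/288 + 5*x/24.

f = -11/288 + 5*x/24 + C1*exp(6*x) + C2*exp(4*x)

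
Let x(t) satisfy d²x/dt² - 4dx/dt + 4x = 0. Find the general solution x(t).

x = C1*exp(2*t) + C2*t*exp(2*t)

Characteristic equation r² - 4r + 4 = 0 has discriminant (-4)² - 4·(4) = 0, so r = 2 is a repeated root.
Hence x_h = (C1 + C2*t)*exp(2*t).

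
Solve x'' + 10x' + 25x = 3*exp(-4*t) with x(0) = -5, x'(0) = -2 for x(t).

Characteristic equation r² + 10r + 25 = 0 has discriminant (10)² - 4·(25) = 0, so r = -5 is a repeated root.
Hence x_h = (C1 + C2*t)*exp(-5*t).
Try x_p = A*exp(-4*t). Substituting into the equation and dividing by exp(-4*t) gives A = 3, so x_p = 3*exp(-4*t).
General solution: x = 3*exp(-4*t) + C1*exp(-5*t) + C2*t*exp(-5*t).
Apply the initial conditions: x(0) = 3 + C1 = -5 and x'(0) = -12 + C2 - 5*C1 = -2. Solving gives C1 = -8, C2 = -30.

x = -8*exp(-5*t) + 3*exp(-4*t) - 30*t*exp(-5*t)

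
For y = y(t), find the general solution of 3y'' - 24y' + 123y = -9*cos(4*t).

y = -75*cos(4*t)/1649 + 96*sin(4*t)/1649 + C1*cos(5*t)*exp(4*t) + C2*exp(4*t)*sin(5*t)

Divide through by 3: y'' - 8y' + 41y = -3*cos(4*t).
Characteristic equation r² - 8r + 41 = 0 has discriminant (-8)² - 4·(41) = -100 < 0, so r = 4 ± 5i.
Hence y_h = C1*cos(5*t)*exp(4*t) + C2*exp(4*t)*sin(5*t).
Try y_p = A*cos(4*t) + B*sin(4*t). Substituting and equating the coefficients of cos(4t) and sin(4t) gives A = -75/1649, B = 96/1649, so y_p = -75*cos(4*t)/1649 + 96*sin(4*t)/1649.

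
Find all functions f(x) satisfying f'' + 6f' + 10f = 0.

Characteristic equation r² + 6r + 10 = 0 has discriminant (6)² - 4·(10) = -4 < 0, so r = -3 ± i.
Hence f_h = C1*cos(x)*exp(-3*x) + C2*exp(-3*x)*sin(x).

f = C1*cos(x)*exp(-3*x) + C2*exp(-3*x)*sin(x)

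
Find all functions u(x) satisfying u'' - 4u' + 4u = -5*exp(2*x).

Characteristic equation r² - 4r + 4 = 0 has discriminant (-4)² - 4·(4) = 0, so r = 2 is a repeated root.
Hence u_h = (C1 + C2*x)*exp(2*x).
Since exp(2*x) solves the homogeneous equation (r = 2 is a root of multiplicity 2), multiply the trial by x^2. Try u_p = A*x^2*exp(2*x). Substituting into the equation and dividing by exp(2*x) gives A = -5/2, so u_p = -5*x^2*exp(2*x)/2.

u = C1*exp(2*x) - 5*x**2*exp(2*x)/2 + C2*x*exp(2*x)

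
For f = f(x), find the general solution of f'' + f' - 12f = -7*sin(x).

f = 7*cos(x)/170 + 91*sin(x)/170 + C1*exp(-4*x) + C2*exp(3*x)

Characteristic equation r² + r - 12 = 0 factors as (r + 4)(r - 3) = 0, so r = -4, 3.
Hence f_h = C1*exp(-4*x) + C2*exp(3*x).
Try f_p = A*cos(x) + B*sin(x). Substituting and equating the coefficients of cos(x) and sin(x) gives A = 7/170, B = 91/170, so f_p = 7*cos(x)/170 + 91*sin(x)/170.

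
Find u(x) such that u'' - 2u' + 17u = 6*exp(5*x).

Characteristic equation r² - 2r + 17 = 0 has discriminant (-2)² - 4·(17) = -64 < 0, so r = 1 ± 4i.
Hence u_h = C1*cos(4*x)*exp(x) + C2*exp(x)*sin(4*x).
Try u_p = A*exp(5*x). Substituting into the equation and dividing by exp(5*x) gives A = 3/16, so u_p = 3*exp(5*x)/16.

u = 3*exp(5*x)/16 + C1*cos(4*x)*exp(x) + C2*exp(x)*sin(4*x)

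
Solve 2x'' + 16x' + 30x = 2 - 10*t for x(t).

x = 11/45 - t/3 + C1*exp(-3*t) + C2*exp(-5*t)

Divide through by 2: x'' + 8x' + 15x = 1 - 5*t.
Characteristic equation r² + 8r + 15 = 0 factors as (r + 3)(r + 5) = 0, so r = -3, -5.
Hence x_h = C1*exp(-3*t) + C2*exp(-5*t).
For the particular solution try x_p = A0 + A1*t. Substituting and matching coefficients of each power of t gives A0 = 11/45, A1 = -1/3, so x_p = 11/45 - t/3.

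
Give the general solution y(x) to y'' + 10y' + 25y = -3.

Characteristic equation r² + 10r + 25 = 0 has discriminant (10)² - 4·(25) = 0, so r = -5 is a repeated root.
Hence y_h = (C1 + C2*x)*exp(-5*x).
For the particular solution try y_p = A0. Substituting and matching coefficients of each power of x gives A0 = -3/25, so y_p = -3/25.

y = -3/25 + C1*exp(-5*x) + C2*x*exp(-5*x)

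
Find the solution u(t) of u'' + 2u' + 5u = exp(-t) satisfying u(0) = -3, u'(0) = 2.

Characteristic equation r² + 2r + 5 = 0 has discriminant (2)² - 4·(5) = -16 < 0, so r = -1 ± 2i.
Hence u_h = C1*cos(2*t)*exp(-t) + C2*exp(-t)*sin(2*t).
Try u_p = A*exp(-t). Substituting into the equation and dividing by exp(-t) gives A = 1/4, so u_p = exp(-t)/4.
General solution: u = exp(-t)/4 + C1*cos(2*t)*exp(-t) + C2*exp(-t)*sin(2*t).
Apply the initial conditions: u(0) = 1/4 + C1 = -3 and u'(0) = -1/4 - C1 + 2*C2 = 2. Solving gives C1 = -13/4, C2 = -1/2.

u = exp(-t)/4 - 13*cos(2*t)*exp(-t)/4 - exp(-t)*sin(2*t)/2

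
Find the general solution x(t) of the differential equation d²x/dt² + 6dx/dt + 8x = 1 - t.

x = 7/32 - t/8 + C1*exp(-2*t) + C2*exp(-4*t)

Characteristic equation r² + 6r + 8 = 0 factors as (r + 2)(r + 4) = 0, so r = -2, -4.
Hence x_h = C1*exp(-2*t) + C2*exp(-4*t).
For the particular solution try x_p = A0 + A1*t. Substituting and matching coefficients of each power of t gives A0 = 7/32, A1 = -1/8, so x_p = 7/32 - t/8.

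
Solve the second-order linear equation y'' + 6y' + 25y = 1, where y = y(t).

Characteristic equation r² + 6r + 25 = 0 has discriminant (6)² - 4·(25) = -64 < 0, so r = -3 ± 4i.
Hence y_h = C1*cos(4*t)*exp(-3*t) + C2*exp(-3*t)*sin(4*t).
For the particular solution try y_p = A0. Substituting and matching coefficients of each power of t gives A0 = 1/25, so y_p = 1/25.

y = 1/25 + C1*cos(4*t)*exp(-3*t) + C2*exp(-3*t)*sin(4*t)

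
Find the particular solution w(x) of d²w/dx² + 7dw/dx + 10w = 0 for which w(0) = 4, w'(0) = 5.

w = -13*exp(-5*x)/3 + 25*exp(-2*x)/3

Characteristic equation r² + 7r + 10 = 0 factors as (r + 2)(r + 5) = 0, so r = -2, -5.
Hence w_h = C1*exp(-2*x) + C2*exp(-5*x).
Apply the initial conditions: w(0) = C1 + C2 = 4 and w'(0) = -5*C2 - 2*C1 = 5. Solving gives C1 = 25/3, C2 = -13/3.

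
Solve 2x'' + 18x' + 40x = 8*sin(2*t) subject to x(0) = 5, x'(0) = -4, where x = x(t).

Divide through by 2: x'' + 9x' + 20x = 4*sin(2*t).
Characteristic equation r² + 9r + 20 = 0 factors as (r + 5)(r + 4) = 0, so r = -5, -4.
Hence x_h = C1*exp(-5*t) + C2*exp(-4*t).
Try x_p = A*cos(2*t) + B*sin(2*t). Substituting and equating the coefficients of cos(2t) and sin(2t) gives A = -18/145, B = 16/145, so x_p = -18*cos(2*t)/145 + 16*sin(2*t)/145.
General solution: x = -18*cos(2*t)/145 + 16*sin(2*t)/145 + C1*exp(-5*t) + C2*exp(-4*t).
Apply the initial conditions: x(0) = -18/145 + C1 + C2 = 5 and x'(0) = 32/145 - 5*C1 - 4*C2 = -4. Solving gives C1 = -472/29, C2 = 107/5.

x = -472*exp(-5*t)/29 - 18*cos(2*t)/145 + 16*sin(2*t)/145 + 107*exp(-4*t)/5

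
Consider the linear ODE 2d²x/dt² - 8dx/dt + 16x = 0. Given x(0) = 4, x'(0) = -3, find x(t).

Divide through by 2: x'' - 4x' + 8x = 0.
Characteristic equation r² - 4r + 8 = 0 has discriminant (-4)² - 4·(8) = -16 < 0, so r = 2 ± 2i.
Hence x_h = C1*cos(2*t)*exp(2*t) + C2*exp(2*t)*sin(2*t).
Apply the initial conditions: x(0) = C1 = 4 and x'(0) = 2*C1 + 2*C2 = -3. Solving gives C1 = 4, C2 = -11/2.

x = 4*cos(2*t)*exp(2*t) - 11*exp(2*t)*sin(2*t)/2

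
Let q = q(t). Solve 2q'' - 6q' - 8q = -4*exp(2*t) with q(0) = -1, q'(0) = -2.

q = -8*exp(-t)/15 - 4*exp(4*t)/5 + exp(2*t)/3

Divide through by 2: q'' - 3q' - 4q = -2*exp(2*t).
Characteristic equation r² - 3r - 4 = 0 factors as (r + 1)(r - 4) = 0, so r = -1, 4.
Hence q_h = C1*exp(-t) + C2*exp(4*t).
Try q_p = A*exp(2*t). Substituting into the equation and dividing by exp(2*t) gives A = 1/3, so q_p = exp(2*t)/3.
General solution: q = exp(2*t)/3 + C1*exp(-t) + C2*exp(4*t).
Apply the initial conditions: q(0) = 1/3 + C1 + C2 = -1 and q'(0) = 2/3 - C1 + 4*C2 = -2. Solving gives C1 = -8/15, C2 = -4/5.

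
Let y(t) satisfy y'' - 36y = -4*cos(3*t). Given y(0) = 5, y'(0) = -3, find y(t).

Characteristic equation r² - 36 = 0 factors as (r + 6)(r - 6) = 0, so r = -6, 6.
Hence y_h = C1*exp(-6*t) + C2*exp(6*t).
Try y_p = A*cos(3*t) + B*sin(3*t). Substituting and equating the coefficients of cos(3t) and sin(3t) gives A = 4/45, B = 0, so y_p = 4*cos(3*t)/45.
General solution: y = 4*cos(3*t)/45 + C1*exp(-6*t) + C2*exp(6*t).
Apply the initial conditions: y(0) = 4/45 + C1 + C2 = 5 and y'(0) = -6*C1 + 6*C2 = -3. Solving gives C1 = 487/180, C2 = 397/180.

y = 4*cos(3*t)/45 + 397*exp(6*t)/180 + 487*exp(-6*t)/180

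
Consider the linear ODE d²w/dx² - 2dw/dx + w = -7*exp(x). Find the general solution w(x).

w = C1*exp(x) - 7*x**2*exp(x)/2 + C2*x*exp(x)

Characteristic equation r² - 2r + 1 = 0 has discriminant (-2)² - 4·(1) = 0, so r = 1 is a repeated root.
Hence w_h = (C1 + C2*x)*exp(x).
Since exp(x) solves the homogeneous equation (r = 1 is a root of multiplicity 2), multiply the trial by x^2. Try w_p = A*x^2*exp(x). Substituting into the equation and dividing by exp(x) gives A = -7/2, so w_p = -7*x^2*exp(x)/2.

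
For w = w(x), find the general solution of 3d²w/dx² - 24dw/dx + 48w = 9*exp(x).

Divide through by 3: w'' - 8w' + 16w = 3*exp(x).
Characteristic equation r² - 8r + 16 = 0 has discriminant (-8)² - 4·(16) = 0, so r = 4 is a repeated root.
Hence w_h = (C1 + C2*x)*exp(4*x).
Try w_p = A*exp(x). Substituting into the equation and dividing by exp(x) gives A = 1/3, so w_p = exp(x)/3.

w = exp(x)/3 + C1*exp(4*x) + C2*x*exp(4*x)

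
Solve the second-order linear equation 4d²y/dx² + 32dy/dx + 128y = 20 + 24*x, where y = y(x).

Divide through by 4: y'' + 8y' + 32y = 5 + 6*x.
Characteristic equation r² + 8r + 32 = 0 has discriminant (8)² - 4·(32) = -64 < 0, so r = -4 ± 4i.
Hence y_h = C1*cos(4*x)*exp(-4*x) + C2*exp(-4*x)*sin(4*x).
For the particular solution try y_p = A0 + A1*x. Substituting and matching coefficients of each power of x gives A0 = 7/64, A1 = 3/16, so y_p = 7/64 + 3*x/16.

y = 7/64 + 3*x/16 + C1*cos(4*x)*exp(-4*x) + C2*exp(-4*x)*sin(4*x)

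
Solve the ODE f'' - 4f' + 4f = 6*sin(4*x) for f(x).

Characteristic equation r² - 4r + 4 = 0 has discriminant (-4)² - 4·(4) = 0, so r = 2 is a repeated root.
Hence f_h = (C1 + C2*x)*exp(2*x).
Try f_p = A*cos(4*x) + B*sin(4*x). Substituting and equating the coefficients of cos(4x) and sin(4x) gives A = 6/25, B = -9/50, so f_p = -9*sin(4*x)/50 + 6*cos(4*x)/25.

f = -9*sin(4*x)/50 + 6*cos(4*x)/25 + C1*exp(2*x) + C2*x*exp(2*x)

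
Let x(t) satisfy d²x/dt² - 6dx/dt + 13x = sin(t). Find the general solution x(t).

Characteristic equation r² - 6r + 13 = 0 has discriminant (-6)² - 4·(13) = -16 < 0, so r = 3 ± 2i.
Hence x_h = C1*cos(2*t)*exp(3*t) + C2*exp(3*t)*sin(2*t).
Try x_p = A*cos(t) + B*sin(t). Substituting and equating the coefficients of cos(t) and sin(t) gives A = 1/30, B = 1/15, so x_p = sin(t)/15 + cos(t)/30.

x = sin(t)/15 + cos(t)/30 + C1*cos(2*t)*exp(3*t) + C2*exp(3*t)*sin(2*t)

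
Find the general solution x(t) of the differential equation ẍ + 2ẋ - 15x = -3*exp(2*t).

Characteristic equation r² + 2r - 15 = 0 factors as (r + 5)(r - 3) = 0, so r = -5, 3.
Hence x_h = C1*exp(-5*t) + C2*exp(3*t).
Try x_p = A*exp(2*t). Substituting into the equation and dividing by exp(2*t) gives A = 3/7, so x_p = 3*exp(2*t)/7.

x = 3*exp(2*t)/7 + C1*exp(-5*t) + C2*exp(3*t)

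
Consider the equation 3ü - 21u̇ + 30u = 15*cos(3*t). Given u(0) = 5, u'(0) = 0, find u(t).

Divide through by 3: u'' - 7u' + 10u = 5*cos(3*t).
Characteristic equation r² - 7r + 10 = 0 factors as (r - 5)(r - 2) = 0, so r = 5, 2.
Hence u_h = C1*exp(5*t) + C2*exp(2*t).
Try u_p = A*cos(3*t) + B*sin(3*t). Substituting and equating the coefficients of cos(3t) and sin(3t) gives A = 5/442, B = -105/442, so u_p = -105*sin(3*t)/442 + 5*cos(3*t)/442.
General solution: u = -105*sin(3*t)/442 + 5*cos(3*t)/442 + C1*exp(5*t) + C2*exp(2*t).
Apply the initial conditions: u(0) = 5/442 + C1 + C2 = 5 and u'(0) = -315/442 + 2*C2 + 5*C1 = 0. Solving gives C1 = -105/34, C2 = 105/13.

u = -105*exp(5*t)/34 - 105*sin(3*t)/442 + 5*cos(3*t)/442 + 105*exp(2*t)/13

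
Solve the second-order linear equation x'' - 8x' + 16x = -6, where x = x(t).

x = -3/8 + C1*exp(4*t) + C2*t*exp(4*t)

Characteristic equation r² - 8r + 16 = 0 has discriminant (-8)² - 4·(16) = 0, so r = 4 is a repeated root.
Hence x_h = (C1 + C2*t)*exp(4*t).
For the particular solution try x_p = A0. Substituting and matching coefficients of each power of t gives A0 = -3/8, so x_p = -3/8.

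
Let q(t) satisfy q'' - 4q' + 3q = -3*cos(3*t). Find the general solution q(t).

Characteristic equation r² - 4r + 3 = 0 factors as (r - 1)(r - 3) = 0, so r = 1, 3.
Hence q_h = C1*exp(t) + C2*exp(3*t).
Try q_p = A*cos(3*t) + B*sin(3*t). Substituting and equating the coefficients of cos(3t) and sin(3t) gives A = 1/10, B = 1/5, so q_p = sin(3*t)/5 + cos(3*t)/10.

q = sin(3*t)/5 + cos(3*t)/10 + C1*exp(t) + C2*exp(3*t)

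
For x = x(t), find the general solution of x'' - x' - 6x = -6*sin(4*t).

Characteristic equation r² - r - 6 = 0 factors as (r - 3)(r + 2) = 0, so r = 3, -2.
Hence x_h = C1*exp(3*t) + C2*exp(-2*t).
Try x_p = A*cos(4*t) + B*sin(4*t). Substituting and equating the coefficients of cos(4t) and sin(4t) gives A = -6/125, B = 33/125, so x_p = -6*cos(4*t)/125 + 33*sin(4*t)/125.

x = -6*cos(4*t)/125 + 33*sin(4*t)/125 + C1*exp(3*t) + C2*exp(-2*t)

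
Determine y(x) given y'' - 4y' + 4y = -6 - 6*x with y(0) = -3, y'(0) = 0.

y = -3 - 3*x/2 + 3*x*exp(2*x)/2

Characteristic equation r² - 4r + 4 = 0 has discriminant (-4)² - 4·(4) = 0, so r = 2 is a repeated root.
Hence y_h = (C1 + C2*x)*exp(2*x).
For the particular solution try y_p = A0 + A1*x. Substituting and matching coefficients of each power of x gives A0 = -3, A1 = -3/2, so y_p = -3 - 3*x/2.
General solution: y = -3 - 3*x/2 + C1*exp(2*x) + C2*x*exp(2*x).
Apply the initial conditions: y(0) = -3 + C1 = -3 and y'(0) = -3/2 + C2 + 2*C1 = 0. Solving gives C1 = 0, C2 = 3/2.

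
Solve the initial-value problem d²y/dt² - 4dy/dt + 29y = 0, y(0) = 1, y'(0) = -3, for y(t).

y = cos(5*t)*exp(2*t) - exp(2*t)*sin(5*t)

Characteristic equation r² - 4r + 29 = 0 has discriminant (-4)² - 4·(29) = -100 < 0, so r = 2 ± 5i.
Hence y_h = C1*cos(5*t)*exp(2*t) + C2*exp(2*t)*sin(5*t).
Apply the initial conditions: y(0) = C1 = 1 and y'(0) = 2*C1 + 5*C2 = -3. Solving gives C1 = 1, C2 = -1.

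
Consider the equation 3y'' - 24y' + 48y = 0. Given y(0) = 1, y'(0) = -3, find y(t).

Divide through by 3: y'' - 8y' + 16y = 0.
Characteristic equation r² - 8r + 16 = 0 has discriminant (-8)² - 4·(16) = 0, so r = 4 is a repeated root.
Hence y_h = (C1 + C2*t)*exp(4*t).
Apply the initial conditions: y(0) = C1 = 1 and y'(0) = C2 + 4*C1 = -3. Solving gives C1 = 1, C2 = -7.

y = -7*t*exp(4*t) + exp(4*t)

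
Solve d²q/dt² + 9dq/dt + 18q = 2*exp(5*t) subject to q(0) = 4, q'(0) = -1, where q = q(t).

q = -119*exp(-6*t)/33 + exp(5*t)/44 + 91*exp(-3*t)/12

Characteristic equation r² + 9r + 18 = 0 factors as (r + 6)(r + 3) = 0, so r = -6, -3.
Hence q_h = C1*exp(-6*t) + C2*exp(-3*t).
Try q_p = A*exp(5*t). Substituting into the equation and dividing by exp(5*t) gives A = 1/44, so q_p = exp(5*t)/44.
General solution: q = exp(5*t)/44 + C1*exp(-6*t) + C2*exp(-3*t).
Apply the initial conditions: q(0) = 1/44 + C1 + C2 = 4 and q'(0) = 5/44 - 6*C1 - 3*C2 = -1. Solving gives C1 = -119/33, C2 = 91/12.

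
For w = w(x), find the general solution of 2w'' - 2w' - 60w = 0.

Divide through by 2: w'' - w' - 30w = 0.
Characteristic equation r² - r - 30 = 0 factors as (r - 6)(r + 5) = 0, so r = 6, -5.
Hence w_h = C1*exp(6*x) + C2*exp(-5*x).

w = C1*exp(6*x) + C2*exp(-5*x)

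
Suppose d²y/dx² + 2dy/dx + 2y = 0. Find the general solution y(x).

y = C1*cos(x)*exp(-x) + C2*exp(-x)*sin(x)

Characteristic equation r² + 2r + 2 = 0 has discriminant (2)² - 4·(2) = -4 < 0, so r = -1 ± i.
Hence y_h = C1*cos(x)*exp(-x) + C2*exp(-x)*sin(x).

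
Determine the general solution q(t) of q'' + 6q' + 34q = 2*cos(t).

Characteristic equation r² + 6r + 34 = 0 has discriminant (6)² - 4·(34) = -100 < 0, so r = -3 ± 5i.
Hence q_h = C1*cos(5*t)*exp(-3*t) + C2*exp(-3*t)*sin(5*t).
Try q_p = A*cos(t) + B*sin(t). Substituting and equating the coefficients of cos(t) and sin(t) gives A = 22/375, B = 4/375, so q_p = 4*sin(t)/375 + 22*cos(t)/375.

q = 4*sin(t)/375 + 22*cos(t)/375 + C1*cos(5*t)*exp(-3*t) + C2*exp(-3*t)*sin(5*t)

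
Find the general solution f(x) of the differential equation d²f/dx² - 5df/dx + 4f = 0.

f = C1*exp(4*x) + C2*exp(x)

Characteristic equation r² - 5r + 4 = 0 factors as (r - 4)(r - 1) = 0, so r = 4, 1.
Hence f_h = C1*exp(4*x) + C2*exp(x).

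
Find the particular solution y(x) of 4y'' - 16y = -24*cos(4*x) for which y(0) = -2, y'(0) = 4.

Divide through by 4: y'' - 4y = -6*cos(4*x).
Characteristic equation r² - 4 = 0 factors as (r - 2)(r + 2) = 0, so r = 2, -2.
Hence y_h = C1*exp(2*x) + C2*exp(-2*x).
Try y_p = A*cos(4*x) + B*sin(4*x). Substituting and equating the coefficients of cos(4x) and sin(4x) gives A = 3/10, B = 0, so y_p = 3*cos(4*x)/10.
General solution: y = 3*cos(4*x)/10 + C1*exp(2*x) + C2*exp(-2*x).
Apply the initial conditions: y(0) = 3/10 + C1 + C2 = -2 and y'(0) = -2*C2 + 2*C1 = 4. Solving gives C1 = -3/20, C2 = -43/20.

y = -43*exp(-2*x)/20 - 3*exp(2*x)/20 + 3*cos(4*x)/10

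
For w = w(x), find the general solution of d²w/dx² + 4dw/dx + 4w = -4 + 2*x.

w = -3/2 + x/2 + C1*exp(-2*x) + C2*x*exp(-2*x)

Characteristic equation r² + 4r + 4 = 0 has discriminant (4)² - 4·(4) = 0, so r = -2 is a repeated root.
Hence w_h = (C1 + C2*x)*exp(-2*x).
For the particular solution try w_p = A0 + A1*x. Substituting and matching coefficients of each power of x gives A0 = -3/2, A1 = 1/2, so w_p = -3/2 + x/2.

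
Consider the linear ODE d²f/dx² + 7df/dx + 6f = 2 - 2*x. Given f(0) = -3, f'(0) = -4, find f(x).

f = 13/18 - 26*exp(-x)/5 - x/3 + 133*exp(-6*x)/90

Characteristic equation r² + 7r + 6 = 0 factors as (r + 6)(r + 1) = 0, so r = -6, -1.
Hence f_h = C1*exp(-6*x) + C2*exp(-x).
For the particular solution try f_p = A0 + A1*x. Substituting and matching coefficients of each power of x gives A0 = 13/18, A1 = -1/3, so f_p = 13/18 - x/3.
General solution: f = 13/18 - x/3 + C1*exp(-6*x) + C2*exp(-x).
Apply the initial conditions: f(0) = 13/18 + C1 + C2 = -3 and f'(0) = -1/3 - C2 - 6*C1 = -4. Solving gives C1 = 133/90, C2 = -26/5.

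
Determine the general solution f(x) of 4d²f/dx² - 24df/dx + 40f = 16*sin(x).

f = 4*sin(x)/13 + 8*cos(x)/39 + C1*cos(x)*exp(3*x) + C2*exp(3*x)*sin(x)

Divide through by 4: f'' - 6f' + 10f = 4*sin(x).
Characteristic equation r² - 6r + 10 = 0 has discriminant (-6)² - 4·(10) = -4 < 0, so r = 3 ± i.
Hence f_h = C1*cos(x)*exp(3*x) + C2*exp(3*x)*sin(x).
Try f_p = A*cos(x) + B*sin(x). Substituting and equating the coefficients of cos(x) and sin(x) gives A = 8/39, B = 4/13, so f_p = 4*sin(x)/13 + 8*cos(x)/39.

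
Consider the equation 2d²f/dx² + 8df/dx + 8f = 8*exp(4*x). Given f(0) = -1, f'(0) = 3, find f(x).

f = -10*exp(-2*x)/9 + exp(4*x)/9 + x*exp(-2*x)/3

Divide through by 2: f'' + 4f' + 4f = 4*exp(4*x).
Characteristic equation r² + 4r + 4 = 0 has discriminant (4)² - 4·(4) = 0, so r = -2 is a repeated root.
Hence f_h = (C1 + C2*x)*exp(-2*x).
Try f_p = A*exp(4*x). Substituting into the equation and dividing by exp(4*x) gives A = 1/9, so f_p = exp(4*x)/9.
General solution: f = exp(4*x)/9 + C1*exp(-2*x) + C2*x*exp(-2*x).
Apply the initial conditions: f(0) = 1/9 + C1 = -1 and f'(0) = 4/9 + C2 - 2*C1 = 3. Solving gives C1 = -10/9, C2 = 1/3.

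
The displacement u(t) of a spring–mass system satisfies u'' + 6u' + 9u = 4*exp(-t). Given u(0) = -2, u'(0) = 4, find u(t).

u = -3*exp(-3*t) - 4*t*exp(-3*t) + exp(-t)

Characteristic equation r² + 6r + 9 = 0 has discriminant (6)² - 4·(9) = 0, so r = -3 is a repeated root.
Hence u_h = (C1 + C2*t)*exp(-3*t).
Try u_p = A*exp(-t). Substituting into the equation and dividing by exp(-t) gives A = 1, so u_p = exp(-t).
General solution: u = C1*exp(-3*t) + C2*t*exp(-3*t) + exp(-t).
Apply the initial conditions: u(0) = 1 + C1 = -2 and u'(0) = -1 + C2 - 3*C1 = 4. Solving gives C1 = -3, C2 = -4.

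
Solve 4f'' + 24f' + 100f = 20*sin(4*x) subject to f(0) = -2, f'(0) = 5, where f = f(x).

Divide through by 4: f'' + 6f' + 25f = 5*sin(4*x).
Characteristic equation r² + 6r + 25 = 0 has discriminant (6)² - 4·(25) = -64 < 0, so r = -3 ± 4i.
Hence f_h = C1*cos(4*x)*exp(-3*x) + C2*exp(-3*x)*sin(4*x).
Try f_p = A*cos(4*x) + B*sin(4*x). Substituting and equating the coefficients of cos(4x) and sin(4x) gives A = -40/219, B = 5/73, so f_p = -40*cos(4*x)/219 + 5*sin(4*x)/73.
General solution: f = -40*cos(4*x)/219 + 5*sin(4*x)/73 + C1*cos(4*x)*exp(-3*x) + C2*exp(-3*x)*sin(4*x).
Apply the initial conditions: f(0) = -40/219 + C1 = -2 and f'(0) = 20/73 - 3*C1 + 4*C2 = 5. Solving gives C1 = -398/219, C2 = -53/292.

f = -40*cos(4*x)/219 + 5*sin(4*x)/73 - 398*cos(4*x)*exp(-3*x)/219 - 53*exp(-3*x)*sin(4*x)/292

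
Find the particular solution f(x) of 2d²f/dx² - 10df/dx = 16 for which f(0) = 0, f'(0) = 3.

Divide through by 2: f'' - 5f' = 8.
Characteristic equation r² - 5r = 0 factors as (r - 5)r = 0, so r = 5, 0.
Hence f_h = C1*exp(5*x) + C2.
Since 1 solves the homogeneous equation (r = 0 is a root of multiplicity 1), multiply the trial by x. Try f_p = A*x. Substituting into the equation and dividing by 1 gives A = -8/5, so f_p = -8*x/5.
General solution: f = C2 - 8*x/5 + C1*exp(5*x).
Apply the initial conditions: f(0) = C1 + C2 = 0 and f'(0) = -8/5 + 5*C1 = 3. Solving gives C1 = 23/25, C2 = -23/25.

f = -23/25 - 8*x/5 + 23*exp(5*x)/25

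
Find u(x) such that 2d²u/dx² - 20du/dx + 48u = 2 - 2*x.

Divide through by 2: u'' - 10u' + 24u = 1 - x.
Characteristic equation r² - 10r + 24 = 0 factors as (r - 6)(r - 4) = 0, so r = 6, 4.
Hence u_h = C1*exp(6*x) + C2*exp(4*x).
For the particular solution try u_p = A0 + A1*x. Substituting and matching coefficients of each power of x gives A0 = 7/288, A1 = -1/24, so u_p = 7/288 - x/24.

u = 7/288 - x/24 + C1*exp(6*x) + C2*exp(4*x)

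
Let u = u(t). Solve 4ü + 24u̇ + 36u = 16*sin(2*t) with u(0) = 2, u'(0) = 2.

Divide through by 4: u'' + 6u' + 9u = 4*sin(2*t).
Characteristic equation r² + 6r + 9 = 0 has discriminant (6)² - 4·(9) = 0, so r = -3 is a repeated root.
Hence u_h = (C1 + C2*t)*exp(-3*t).
Try u_p = A*cos(2*t) + B*sin(2*t). Substituting and equating the coefficients of cos(2t) and sin(2t) gives A = -48/169, B = 20/169, so u_p = -48*cos(2*t)/169 + 20*sin(2*t)/169.
General solution: u = -48*cos(2*t)/169 + 20*sin(2*t)/169 + C1*exp(-3*t) + C2*t*exp(-3*t).
Apply the initial conditions: u(0) = -48/169 + C1 = 2 and u'(0) = 40/169 + C2 - 3*C1 = 2. Solving gives C1 = 386/169, C2 = 112/13.

u = -48*cos(2*t)/169 + 20*sin(2*t)/169 + 386*exp(-3*t)/169 + 112*t*exp(-3*t)/13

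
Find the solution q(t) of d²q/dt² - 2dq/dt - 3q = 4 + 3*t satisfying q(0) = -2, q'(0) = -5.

q = -2/3 - t - 4*exp(3*t)/3

Characteristic equation r² - 2r - 3 = 0 factors as (r - 3)(r + 1) = 0, so r = 3, -1.
Hence q_h = C1*exp(3*t) + C2*exp(-t).
For the particular solution try q_p = A0 + A1*t. Substituting and matching coefficients of each power of t gives A0 = -2/3, A1 = -1, so q_p = -2/3 - t.
General solution: q = -2/3 - t + C1*exp(3*t) + C2*exp(-t).
Apply the initial conditions: q(0) = -2/3 + C1 + C2 = -2 and q'(0) = -1 - C2 + 3*C1 = -5. Solving gives C1 = -4/3, C2 = 0.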